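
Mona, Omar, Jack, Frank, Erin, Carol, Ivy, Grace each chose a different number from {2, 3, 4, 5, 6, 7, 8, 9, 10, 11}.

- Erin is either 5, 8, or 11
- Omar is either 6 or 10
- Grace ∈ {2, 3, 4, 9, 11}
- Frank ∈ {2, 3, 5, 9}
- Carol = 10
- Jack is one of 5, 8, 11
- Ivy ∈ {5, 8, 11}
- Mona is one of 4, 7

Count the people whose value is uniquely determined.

Carol's domain is down to {10}, so Carol = 10. Eliminate 10 elsewhere: Omar.
That leaves Omar = 6.
Jack, Erin, Ivy between them cover only {5, 8, 11} — a naked triple. Remove those values from Frank, Grace.
Determined: Omar=6, Carol=10. The other people each still have more than one consistent value. That makes 2.

2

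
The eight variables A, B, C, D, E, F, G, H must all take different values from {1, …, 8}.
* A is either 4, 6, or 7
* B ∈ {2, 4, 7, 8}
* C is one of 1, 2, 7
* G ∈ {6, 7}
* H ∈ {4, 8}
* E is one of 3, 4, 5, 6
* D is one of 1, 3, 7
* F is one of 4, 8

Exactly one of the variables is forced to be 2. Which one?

B

The 8 variables together cover exactly {1, 2, 3, 4, 5, 6, 7, 8} — 8 values for 8 variables — and 5 appears only in E's list, so E = 5.
The 7 still-open variables draw from only 7 values {1, 2, 3, 4, 6, 7, 8}, so each is used; only D can be 3, hence D = 3.
The 6 still-open variables together cover exactly {1, 2, 4, 6, 7, 8} — 6 values for 6 variables — and 1 appears only in C's list, so C = 1.
Among the 5 still-open variables, 2 fits only B (and all 5 values in {2, 4, 6, 7, 8} must be used), so B = 2.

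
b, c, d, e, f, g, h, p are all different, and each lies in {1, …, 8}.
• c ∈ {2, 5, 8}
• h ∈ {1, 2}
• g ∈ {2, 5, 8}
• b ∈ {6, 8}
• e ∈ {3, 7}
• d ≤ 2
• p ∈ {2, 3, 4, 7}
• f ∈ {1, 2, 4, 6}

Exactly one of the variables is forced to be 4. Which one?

d and h between them cover only {1, 2} — a naked pair. Remove those values from c, f, g, p.
c and g share exactly the 2 values {5, 8}; by pigeonhole those values go to them, so strike 5, 8 from b.
That leaves b = 6. So f can't be 6.
So 4 goes to f.

f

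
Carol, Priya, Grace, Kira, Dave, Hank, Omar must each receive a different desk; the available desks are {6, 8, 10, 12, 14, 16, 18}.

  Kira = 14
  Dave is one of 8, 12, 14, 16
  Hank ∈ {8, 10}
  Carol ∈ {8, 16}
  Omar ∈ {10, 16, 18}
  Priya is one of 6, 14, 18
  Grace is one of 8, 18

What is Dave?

12

Kira must be 14 (only option left). Eliminate 14 elsewhere: Priya, Dave.
Among the 6 still-open variables, 6 fits only Priya (and all 6 values in {6, 8, 10, 12, 16, 18} must be used), so Priya = 6.
Among the 5 still-open variables, 12 fits only Dave (and all 5 values in {8, 10, 12, 16, 18} must be used), so Dave = 12.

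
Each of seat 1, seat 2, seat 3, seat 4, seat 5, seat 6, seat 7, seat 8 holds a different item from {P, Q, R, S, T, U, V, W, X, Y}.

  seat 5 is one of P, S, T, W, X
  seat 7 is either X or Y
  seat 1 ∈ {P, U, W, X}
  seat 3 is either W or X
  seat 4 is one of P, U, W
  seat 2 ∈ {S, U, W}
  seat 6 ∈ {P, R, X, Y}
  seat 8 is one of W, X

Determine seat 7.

The 8 variables draw from only 8 values {P, R, S, T, U, W, X, Y}, so each is used; only seat 6 can be R, hence seat 6 = R.
The 7 still-open variables together cover exactly {P, S, T, U, W, X, Y} — 7 values for 7 variables — and T appears only in seat 5's list, so seat 5 = T.
Among the 6 still-open variables, S fits only seat 2 (and all 6 values in {P, S, U, W, X, Y} must be used), so seat 2 = S.
The 5 still-open variables together cover exactly {P, U, W, X, Y} — 5 values for 5 variables — and Y appears only in seat 7's list, so seat 7 = Y.

Y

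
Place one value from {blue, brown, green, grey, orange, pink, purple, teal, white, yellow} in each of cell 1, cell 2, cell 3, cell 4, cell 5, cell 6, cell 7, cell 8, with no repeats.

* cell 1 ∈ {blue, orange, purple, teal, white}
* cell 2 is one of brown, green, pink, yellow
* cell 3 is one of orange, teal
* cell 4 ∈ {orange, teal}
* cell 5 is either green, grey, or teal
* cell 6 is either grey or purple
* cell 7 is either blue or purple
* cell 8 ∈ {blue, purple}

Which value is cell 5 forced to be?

green

cell 3 and cell 4 share exactly the 2 values {orange, teal}; by pigeonhole those values go to them, so strike orange, teal from cell 1, cell 5.
cell 7 and cell 8 between them cover only {blue, purple} — a naked pair. Remove those values from cell 1, cell 6.
cell 1 has just one choice, so cell 1 = white.
cell 6 has just one choice, so cell 6 = grey. Strike grey from cell 5.
So cell 5 = green.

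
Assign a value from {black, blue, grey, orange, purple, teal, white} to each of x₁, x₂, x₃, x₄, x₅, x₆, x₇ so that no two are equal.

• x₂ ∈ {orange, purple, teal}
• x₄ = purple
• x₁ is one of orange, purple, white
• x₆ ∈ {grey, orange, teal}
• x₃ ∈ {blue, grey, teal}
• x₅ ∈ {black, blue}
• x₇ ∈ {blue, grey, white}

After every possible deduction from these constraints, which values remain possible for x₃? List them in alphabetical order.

x₄ has just one choice, so x₄ = purple. Eliminate purple elsewhere: x₁, x₂.
The 6 still-open variables draw from only 6 values {black, blue, grey, orange, teal, white}, so each is used; only x₅ can be black, hence x₅ = black.
No further eliminations apply; x₃ can still be any of blue, grey, teal.

blue, grey, teal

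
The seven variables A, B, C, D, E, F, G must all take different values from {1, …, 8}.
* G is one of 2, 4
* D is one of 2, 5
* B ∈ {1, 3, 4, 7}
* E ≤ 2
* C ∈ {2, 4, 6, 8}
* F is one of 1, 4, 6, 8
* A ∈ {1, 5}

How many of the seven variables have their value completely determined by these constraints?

A, D, E share exactly the 3 values {1, 2, 5}; by pigeonhole those values go to them, so strike 1, 2, 5 from B, C, F, G.
That leaves G = 4. Eliminate 4 elsewhere: B, C, F.
Determined: G=4. The other variables each still have more than one consistent value. That makes 1.

1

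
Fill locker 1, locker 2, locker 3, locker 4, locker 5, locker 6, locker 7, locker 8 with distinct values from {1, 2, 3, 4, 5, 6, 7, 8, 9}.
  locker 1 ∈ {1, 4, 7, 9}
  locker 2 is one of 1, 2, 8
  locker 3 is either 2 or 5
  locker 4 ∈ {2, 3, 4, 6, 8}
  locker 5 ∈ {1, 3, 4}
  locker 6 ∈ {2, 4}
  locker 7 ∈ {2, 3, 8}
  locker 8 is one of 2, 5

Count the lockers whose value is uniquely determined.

2

locker 3 and locker 8 share exactly the 2 values {2, 5}; by pigeonhole those values go to them, so strike 2, 5 from locker 2, locker 4, locker 6, locker 7.
locker 6 has just one choice, so locker 6 = 4. Eliminate 4 elsewhere: locker 1, locker 4, locker 5.
locker 2, locker 5, locker 7 share exactly the 3 values {1, 3, 8}; by pigeonhole those values go to them, so strike 1, 3, 8 from locker 1, locker 4.
locker 4 has just one choice, so locker 4 = 6.
Determined: locker 4=6, locker 6=4. The other lockers each still have more than one consistent value. That makes 2.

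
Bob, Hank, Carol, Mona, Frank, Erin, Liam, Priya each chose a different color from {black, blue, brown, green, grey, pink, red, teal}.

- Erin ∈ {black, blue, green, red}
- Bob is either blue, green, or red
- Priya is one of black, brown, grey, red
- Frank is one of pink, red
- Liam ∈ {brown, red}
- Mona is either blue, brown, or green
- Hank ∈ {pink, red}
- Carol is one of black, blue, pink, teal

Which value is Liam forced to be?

Among the 8 variables, grey fits only Priya (and all 8 values in {black, blue, brown, green, grey, pink, red, teal} must be used), so Priya = grey.
Among the 7 still-open variables, teal fits only Carol (and all 7 values in {black, blue, brown, green, pink, red, teal} must be used), so Carol = teal.
Among the 6 still-open variables, black fits only Erin (and all 6 values in {black, blue, brown, green, pink, red} must be used), so Erin = black.
Hank and Frank between them cover only {pink, red} — a naked pair. Remove those values from Bob, Liam.
So Liam = brown.

brown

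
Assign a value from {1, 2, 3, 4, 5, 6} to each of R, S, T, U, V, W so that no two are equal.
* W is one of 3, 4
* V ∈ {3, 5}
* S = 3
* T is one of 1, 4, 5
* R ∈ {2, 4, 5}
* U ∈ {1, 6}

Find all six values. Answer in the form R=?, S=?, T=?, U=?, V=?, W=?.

R=2, S=3, T=1, U=6, V=5, W=4

S's domain is down to {3}, so S = 3. Strike 3 from V, W.
That leaves V = 5. So R, T can't be 5.
That leaves W = 4. Eliminate 4 elsewhere: R, T.
That leaves R = 2.
T must be 1 (only option left). So U can't be 1.
U must be 6 (only option left).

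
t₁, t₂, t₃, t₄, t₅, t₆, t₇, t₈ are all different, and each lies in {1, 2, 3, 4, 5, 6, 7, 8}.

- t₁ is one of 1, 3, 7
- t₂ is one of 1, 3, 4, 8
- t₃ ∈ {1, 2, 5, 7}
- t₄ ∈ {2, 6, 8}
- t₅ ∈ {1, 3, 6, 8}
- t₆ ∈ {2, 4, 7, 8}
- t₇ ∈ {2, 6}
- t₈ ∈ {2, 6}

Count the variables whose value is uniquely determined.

2

The 8 variables draw from only 8 values {1, 2, 3, 4, 5, 6, 7, 8}, so each is used; only t₃ can be 5, hence t₃ = 5.
t₇ and t₈ share exactly the 2 values {2, 6}; by pigeonhole those values go to them, so strike 2, 6 from t₄, t₅, t₆.
t₄ must be 8 (only option left). Eliminate 8 elsewhere: t₂, t₅, t₆.
Determined: t₃=5, t₄=8. The other variables each still have more than one consistent value. That makes 2.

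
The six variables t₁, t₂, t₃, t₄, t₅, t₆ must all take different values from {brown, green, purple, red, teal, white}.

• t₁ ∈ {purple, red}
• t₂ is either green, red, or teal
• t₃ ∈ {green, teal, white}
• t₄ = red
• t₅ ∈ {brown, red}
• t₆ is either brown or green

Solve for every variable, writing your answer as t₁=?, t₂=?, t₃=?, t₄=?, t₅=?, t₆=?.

t₄ has just one choice, so t₄ = red. Strike red from t₁, t₂, t₅.
t₅ has just one choice, so t₅ = brown. Remove brown from t₆.
t₆'s domain is down to {green}, so t₆ = green. Strike green from t₂, t₃.
That leaves t₁ = purple.
t₂ has just one choice, so t₂ = teal. Strike teal from t₃.
t₃ must be white (only option left).

t₁=purple, t₂=teal, t₃=white, t₄=red, t₅=brown, t₆=green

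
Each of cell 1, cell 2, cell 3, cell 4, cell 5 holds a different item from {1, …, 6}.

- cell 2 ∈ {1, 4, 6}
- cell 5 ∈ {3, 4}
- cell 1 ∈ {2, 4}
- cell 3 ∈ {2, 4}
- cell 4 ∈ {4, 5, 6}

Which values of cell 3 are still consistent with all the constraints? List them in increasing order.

cell 1 and cell 3 between them cover only {2, 4} — a naked pair. Remove those values from cell 2, cell 4, cell 5.
cell 5 has just one choice, so cell 5 = 3.
No further eliminations apply; cell 3 can still be any of 2, 4.

2, 4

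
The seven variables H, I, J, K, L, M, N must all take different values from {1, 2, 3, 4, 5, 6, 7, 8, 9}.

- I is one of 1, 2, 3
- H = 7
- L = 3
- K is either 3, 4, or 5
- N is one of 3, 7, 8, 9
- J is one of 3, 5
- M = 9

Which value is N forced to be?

8

H has just one choice, so H = 7. Strike 7 from N.
L has just one choice, so L = 3. Remove 3 from I, J, K, N.
M must be 9 (only option left). Remove 9 from N.
So N = 8.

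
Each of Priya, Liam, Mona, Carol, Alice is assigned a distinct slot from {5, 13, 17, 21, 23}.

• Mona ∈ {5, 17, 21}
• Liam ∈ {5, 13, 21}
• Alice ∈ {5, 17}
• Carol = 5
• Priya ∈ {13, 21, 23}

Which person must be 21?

Carol must be 5 (only option left). Remove 5 from Liam, Mona, Alice.
That leaves Alice = 17. So Mona can't be 17.
So 21 goes to Mona.

Mona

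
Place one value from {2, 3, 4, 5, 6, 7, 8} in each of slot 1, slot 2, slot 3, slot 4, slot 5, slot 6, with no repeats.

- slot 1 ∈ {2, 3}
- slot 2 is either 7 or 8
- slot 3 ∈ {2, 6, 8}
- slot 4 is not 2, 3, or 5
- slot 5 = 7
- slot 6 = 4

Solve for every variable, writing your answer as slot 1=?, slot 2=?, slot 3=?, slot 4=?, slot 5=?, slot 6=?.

slot 1=3, slot 2=8, slot 3=2, slot 4=6, slot 5=7, slot 6=4

slot 5's domain is down to {7}, so slot 5 = 7. Eliminate 7 elsewhere: slot 2, slot 4.
slot 6 has just one choice, so slot 6 = 4. Strike 4 from slot 4.
That leaves slot 2 = 8. Strike 8 from slot 3, slot 4.
slot 4 has just one choice, so slot 4 = 6. Strike 6 from slot 3.
That leaves slot 3 = 2. So slot 1 can't be 2.
slot 1 must be 3 (only option left).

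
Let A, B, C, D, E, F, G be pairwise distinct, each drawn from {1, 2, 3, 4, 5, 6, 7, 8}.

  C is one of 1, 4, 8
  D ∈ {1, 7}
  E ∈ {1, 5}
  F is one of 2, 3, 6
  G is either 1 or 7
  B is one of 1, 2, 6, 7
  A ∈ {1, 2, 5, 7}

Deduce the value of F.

3

D and G between them cover only {1, 7} — a naked pair. Remove those values from A, B, C, E.
E's domain is down to {5}, so E = 5. Strike 5 from A.
That leaves A = 2. Remove 2 from B, F.
That leaves B = 6. Strike 6 from F.
So F = 3.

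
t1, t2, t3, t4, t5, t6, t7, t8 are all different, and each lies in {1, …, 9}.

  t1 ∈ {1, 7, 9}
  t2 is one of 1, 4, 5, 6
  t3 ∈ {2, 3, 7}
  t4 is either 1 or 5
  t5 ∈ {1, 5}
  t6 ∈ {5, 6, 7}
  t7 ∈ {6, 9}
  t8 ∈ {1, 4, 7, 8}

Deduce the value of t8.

8

t4 and t5 between them cover only {1, 5} — a naked pair. Remove those values from t1, t2, t6, t8.
The 3 variables t1, t6, t7 are confined to {6, 7, 9}, which locks those values in; drop them from t2, t3, t8.
t2 must be 4 (only option left). Strike 4 from t8.
So t8 = 8.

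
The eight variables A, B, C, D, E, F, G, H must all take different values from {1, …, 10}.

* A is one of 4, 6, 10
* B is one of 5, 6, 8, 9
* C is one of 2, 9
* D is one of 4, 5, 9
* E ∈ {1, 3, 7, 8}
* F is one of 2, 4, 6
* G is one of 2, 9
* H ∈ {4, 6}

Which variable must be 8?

The 2 variables C and G are confined to {2, 9}, which locks those values in; drop them from B, D, F.
F and H between them cover only {4, 6} — a naked pair. Remove those values from A, B, D.
A has just one choice, so A = 10.
That leaves D = 5. So B can't be 5.
So 8 goes to B.

B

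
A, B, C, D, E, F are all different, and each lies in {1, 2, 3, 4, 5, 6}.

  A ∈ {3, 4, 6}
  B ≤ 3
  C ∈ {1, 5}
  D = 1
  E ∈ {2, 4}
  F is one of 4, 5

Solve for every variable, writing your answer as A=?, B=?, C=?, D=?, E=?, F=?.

D's domain is down to {1}, so D = 1. So B, C can't be 1.
C must be 5 (only option left). So F can't be 5.
F must be 4 (only option left). Remove 4 from A, E.
E has just one choice, so E = 2. Eliminate 2 elsewhere: B.
B must be 3 (only option left). So A can't be 3.
A has just one choice, so A = 6.

A=6, B=3, C=5, D=1, E=2, F=4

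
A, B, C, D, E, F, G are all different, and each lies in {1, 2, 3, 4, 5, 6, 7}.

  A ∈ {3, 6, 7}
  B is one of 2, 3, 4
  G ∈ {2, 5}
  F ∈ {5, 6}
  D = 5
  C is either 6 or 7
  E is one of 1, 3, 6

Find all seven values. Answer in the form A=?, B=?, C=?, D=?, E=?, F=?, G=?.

A=3, B=4, C=7, D=5, E=1, F=6, G=2

D's domain is down to {5}, so D = 5. Eliminate 5 elsewhere: F, G.
F must be 6 (only option left). Remove 6 from A, C, E.
That leaves G = 2. Strike 2 from B.
C's domain is down to {7}, so C = 7. Strike 7 from A.
A has just one choice, so A = 3. Strike 3 from B, E.
That leaves B = 4.
E's domain is down to {1}, so E = 1.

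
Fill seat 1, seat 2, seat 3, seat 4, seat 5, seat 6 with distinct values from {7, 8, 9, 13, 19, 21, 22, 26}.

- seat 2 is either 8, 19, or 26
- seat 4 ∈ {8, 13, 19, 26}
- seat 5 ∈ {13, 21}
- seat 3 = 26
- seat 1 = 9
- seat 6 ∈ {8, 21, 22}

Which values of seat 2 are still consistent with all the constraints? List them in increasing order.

seat 1 must be 9 (only option left).
That leaves seat 3 = 26. So seat 2, seat 4 can't be 26.
No further eliminations apply; seat 2 can still be any of 8, 19.

8, 19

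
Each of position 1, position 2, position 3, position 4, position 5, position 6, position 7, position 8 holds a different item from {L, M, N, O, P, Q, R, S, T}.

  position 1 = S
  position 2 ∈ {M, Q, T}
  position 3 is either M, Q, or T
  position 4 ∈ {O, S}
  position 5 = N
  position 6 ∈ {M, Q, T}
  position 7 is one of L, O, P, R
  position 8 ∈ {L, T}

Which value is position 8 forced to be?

position 1's domain is down to {S}, so position 1 = S. Eliminate S elsewhere: position 4.
position 4 must be O (only option left). Eliminate O elsewhere: position 7.
position 5's domain is down to {N}, so position 5 = N.
position 2, position 3, position 6 between them cover only {M, Q, T} — a naked triple. Remove those values from position 8.
So position 8 = L.

L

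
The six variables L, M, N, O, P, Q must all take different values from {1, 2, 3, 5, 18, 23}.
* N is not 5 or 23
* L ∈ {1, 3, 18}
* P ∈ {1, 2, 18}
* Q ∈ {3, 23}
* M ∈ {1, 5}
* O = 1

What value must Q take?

23

O's domain is down to {1}, so O = 1. Strike 1 from L, M, N, P.
M has just one choice, so M = 5.
The 4 still-open variables draw from only 4 values {2, 3, 18, 23}, so each is used; only Q can be 23, hence Q = 23.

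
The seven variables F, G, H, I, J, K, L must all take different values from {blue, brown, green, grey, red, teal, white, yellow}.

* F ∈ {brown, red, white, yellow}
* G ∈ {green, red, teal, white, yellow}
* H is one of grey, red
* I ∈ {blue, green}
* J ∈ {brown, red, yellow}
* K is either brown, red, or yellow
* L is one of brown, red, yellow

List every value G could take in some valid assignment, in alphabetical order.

green, teal

J, K, L between them cover only {brown, red, yellow} — a naked triple. Remove those values from F, G, H.
F has just one choice, so F = white. Strike white from G.
That leaves H = grey.
No further eliminations apply; G can still be any of green, teal.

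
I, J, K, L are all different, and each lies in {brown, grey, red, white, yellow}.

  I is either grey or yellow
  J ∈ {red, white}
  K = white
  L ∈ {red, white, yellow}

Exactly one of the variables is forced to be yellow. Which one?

L

K has just one choice, so K = white. So J, L can't be white.
That leaves J = red. Strike red from L.
So yellow goes to L.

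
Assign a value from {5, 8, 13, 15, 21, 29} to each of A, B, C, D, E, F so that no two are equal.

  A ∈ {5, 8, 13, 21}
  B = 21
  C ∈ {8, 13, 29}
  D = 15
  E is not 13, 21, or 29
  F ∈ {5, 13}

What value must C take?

29

B's domain is down to {21}, so B = 21. Eliminate 21 elsewhere: A.
D's domain is down to {15}, so D = 15. So E can't be 15.
The 4 still-open variables together cover exactly {5, 8, 13, 29} — 4 values for 4 variables — and 29 appears only in C's list, so C = 29.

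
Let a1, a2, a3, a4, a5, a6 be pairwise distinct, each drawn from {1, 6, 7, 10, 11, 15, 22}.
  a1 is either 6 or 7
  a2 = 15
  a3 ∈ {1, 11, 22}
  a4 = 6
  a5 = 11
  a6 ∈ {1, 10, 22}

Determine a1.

a2 has just one choice, so a2 = 15.
a4 must be 6 (only option left). So a1 can't be 6.
So a1 = 7.

7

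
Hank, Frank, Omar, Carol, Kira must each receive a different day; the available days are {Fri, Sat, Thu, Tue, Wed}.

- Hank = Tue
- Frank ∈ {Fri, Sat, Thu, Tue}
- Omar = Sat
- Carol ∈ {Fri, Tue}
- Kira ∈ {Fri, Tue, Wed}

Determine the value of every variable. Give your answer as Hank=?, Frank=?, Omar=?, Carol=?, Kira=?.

Hank must be Tue (only option left). Eliminate Tue elsewhere: Frank, Carol, Kira.
Omar must be Sat (only option left). Strike Sat from Frank.
Carol's domain is down to {Fri}, so Carol = Fri. So Frank, Kira can't be Fri.
Kira has just one choice, so Kira = Wed.
Frank's domain is down to {Thu}, so Frank = Thu.

Hank=Tue, Frank=Thu, Omar=Sat, Carol=Fri, Kira=Wed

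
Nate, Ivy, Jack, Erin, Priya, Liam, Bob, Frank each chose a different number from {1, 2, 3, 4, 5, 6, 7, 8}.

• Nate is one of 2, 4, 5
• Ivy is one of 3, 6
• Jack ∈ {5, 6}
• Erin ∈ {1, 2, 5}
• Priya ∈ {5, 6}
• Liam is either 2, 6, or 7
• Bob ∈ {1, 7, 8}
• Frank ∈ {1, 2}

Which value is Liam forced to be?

The 8 variables together cover exactly {1, 2, 3, 4, 5, 6, 7, 8} — 8 values for 8 variables — and 3 appears only in Ivy's list, so Ivy = 3.
The 7 still-open variables together cover exactly {1, 2, 4, 5, 6, 7, 8} — 7 values for 7 variables — and 4 appears only in Nate's list, so Nate = 4.
The 6 still-open variables draw from only 6 values {1, 2, 5, 6, 7, 8}, so each is used; only Bob can be 8, hence Bob = 8.
The 5 still-open variables together cover exactly {1, 2, 5, 6, 7} — 5 values for 5 variables — and 7 appears only in Liam's list, so Liam = 7.

7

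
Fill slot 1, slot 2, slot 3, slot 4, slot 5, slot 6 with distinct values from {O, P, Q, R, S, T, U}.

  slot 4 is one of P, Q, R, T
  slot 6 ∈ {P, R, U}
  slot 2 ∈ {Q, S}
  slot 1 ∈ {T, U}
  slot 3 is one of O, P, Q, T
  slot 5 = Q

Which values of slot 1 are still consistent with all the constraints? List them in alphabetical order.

slot 5 has just one choice, so slot 5 = Q. Eliminate Q elsewhere: slot 2, slot 3, slot 4.
slot 2 must be S (only option left).
No further eliminations apply; slot 1 can still be any of T, U.

T, U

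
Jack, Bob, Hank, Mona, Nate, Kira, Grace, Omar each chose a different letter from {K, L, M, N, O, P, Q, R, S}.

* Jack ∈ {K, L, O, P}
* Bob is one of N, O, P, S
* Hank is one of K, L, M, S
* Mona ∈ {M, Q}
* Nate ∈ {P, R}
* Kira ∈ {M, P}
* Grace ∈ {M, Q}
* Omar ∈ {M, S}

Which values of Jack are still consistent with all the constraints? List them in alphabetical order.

The 2 variables Mona and Grace are confined to {M, Q}, which locks those values in; drop them from Hank, Kira, Omar.
Kira's domain is down to {P}, so Kira = P. Strike P from Jack, Bob, Nate.
Omar has just one choice, so Omar = S. Eliminate S elsewhere: Bob, Hank.
Nate's domain is down to {R}, so Nate = R.
No further eliminations apply; Jack can still be any of K, L, O.

K, L, O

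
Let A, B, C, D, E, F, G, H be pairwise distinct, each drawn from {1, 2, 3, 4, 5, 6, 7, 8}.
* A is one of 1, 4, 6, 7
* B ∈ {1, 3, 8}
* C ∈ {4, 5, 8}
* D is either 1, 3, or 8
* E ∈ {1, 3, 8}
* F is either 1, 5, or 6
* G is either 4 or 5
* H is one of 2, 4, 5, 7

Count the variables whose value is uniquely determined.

The 8 variables together cover exactly {1, 2, 3, 4, 5, 6, 7, 8} — 8 values for 8 variables — and 2 appears only in H's list, so H = 2.
Among the 7 still-open variables, 7 fits only A (and all 7 values in {1, 3, 4, 5, 6, 7, 8} must be used), so A = 7.
The 6 still-open variables draw from only 6 values {1, 3, 4, 5, 6, 8}, so each is used; only F can be 6, hence F = 6.
B, D, E between them cover only {1, 3, 8} — a naked triple. Remove those values from C.
Determined: A=7, F=6, H=2. The other variables each still have more than one consistent value. That makes 3.

3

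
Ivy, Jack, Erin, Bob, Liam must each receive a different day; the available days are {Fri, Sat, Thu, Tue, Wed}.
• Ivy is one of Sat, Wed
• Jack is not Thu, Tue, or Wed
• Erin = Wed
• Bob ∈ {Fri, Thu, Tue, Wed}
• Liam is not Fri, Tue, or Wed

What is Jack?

Erin must be Wed (only option left). Remove Wed from Ivy, Bob.
Ivy has just one choice, so Ivy = Sat. So Jack, Liam can't be Sat.
So Jack = Fri.

Fri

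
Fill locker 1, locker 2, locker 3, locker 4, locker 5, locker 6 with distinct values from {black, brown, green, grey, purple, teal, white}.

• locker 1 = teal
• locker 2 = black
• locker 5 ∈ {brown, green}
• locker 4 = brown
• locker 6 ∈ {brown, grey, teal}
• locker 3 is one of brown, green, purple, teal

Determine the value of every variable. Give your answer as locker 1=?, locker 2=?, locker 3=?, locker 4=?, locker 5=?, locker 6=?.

locker 1 has just one choice, so locker 1 = teal. Strike teal from locker 3, locker 6.
locker 2 has just one choice, so locker 2 = black.
locker 4's domain is down to {brown}, so locker 4 = brown. Remove brown from locker 3, locker 5, locker 6.
locker 5's domain is down to {green}, so locker 5 = green. Remove green from locker 3.
locker 6's domain is down to {grey}, so locker 6 = grey.
locker 3 has just one choice, so locker 3 = purple.

locker 1=teal, locker 2=black, locker 3=purple, locker 4=brown, locker 5=green, locker 6=grey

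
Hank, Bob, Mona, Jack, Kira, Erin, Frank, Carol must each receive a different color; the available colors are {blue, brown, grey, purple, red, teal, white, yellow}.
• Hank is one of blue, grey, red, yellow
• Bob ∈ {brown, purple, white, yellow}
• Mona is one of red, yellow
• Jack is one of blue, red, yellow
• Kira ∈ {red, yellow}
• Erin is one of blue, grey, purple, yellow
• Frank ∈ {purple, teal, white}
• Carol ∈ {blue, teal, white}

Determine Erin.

The 8 variables together cover exactly {blue, brown, grey, purple, red, teal, white, yellow} — 8 values for 8 variables — and brown appears only in Bob's list, so Bob = brown.
Mona and Kira share exactly the 2 values {red, yellow}; by pigeonhole those values go to them, so strike red, yellow from Hank, Jack, Erin.
Jack has just one choice, so Jack = blue. Eliminate blue elsewhere: Hank, Erin, Carol.
Hank must be grey (only option left). Eliminate grey elsewhere: Erin.
So Erin = purple.

purple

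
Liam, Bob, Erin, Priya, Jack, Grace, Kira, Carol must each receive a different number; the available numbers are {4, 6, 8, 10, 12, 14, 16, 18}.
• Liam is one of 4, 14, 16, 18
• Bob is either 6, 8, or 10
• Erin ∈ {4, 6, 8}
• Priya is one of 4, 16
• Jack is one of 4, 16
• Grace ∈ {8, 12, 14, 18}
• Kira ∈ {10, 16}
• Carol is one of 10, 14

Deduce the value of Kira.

10

Among the 8 variables, 12 fits only Grace (and all 8 values in {4, 6, 8, 10, 12, 14, 16, 18} must be used), so Grace = 12.
The 7 still-open variables together cover exactly {4, 6, 8, 10, 14, 16, 18} — 7 values for 7 variables — and 18 appears only in Liam's list, so Liam = 18.
The 6 still-open variables draw from only 6 values {4, 6, 8, 10, 14, 16}, so each is used; only Carol can be 14, hence Carol = 14.
Priya and Jack share exactly the 2 values {4, 16}; by pigeonhole those values go to them, so strike 4, 16 from Erin, Kira.
So Kira = 10.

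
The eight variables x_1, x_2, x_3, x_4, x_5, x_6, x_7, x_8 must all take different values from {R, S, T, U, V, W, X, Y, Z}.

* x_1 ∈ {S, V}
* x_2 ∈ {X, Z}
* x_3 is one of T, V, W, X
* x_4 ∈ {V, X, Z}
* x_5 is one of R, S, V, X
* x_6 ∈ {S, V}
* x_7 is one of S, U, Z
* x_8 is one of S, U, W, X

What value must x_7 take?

Among the 8 variables, R fits only x_5 (and all 8 values in {R, S, T, U, V, W, X, Z} must be used), so x_5 = R.
The 7 still-open variables together cover exactly {S, T, U, V, W, X, Z} — 7 values for 7 variables — and T appears only in x_3's list, so x_3 = T.
The 6 still-open variables together cover exactly {S, U, V, W, X, Z} — 6 values for 6 variables — and W appears only in x_8's list, so x_8 = W.
The 5 still-open variables together cover exactly {S, U, V, X, Z} — 5 values for 5 variables — and U appears only in x_7's list, so x_7 = U.

U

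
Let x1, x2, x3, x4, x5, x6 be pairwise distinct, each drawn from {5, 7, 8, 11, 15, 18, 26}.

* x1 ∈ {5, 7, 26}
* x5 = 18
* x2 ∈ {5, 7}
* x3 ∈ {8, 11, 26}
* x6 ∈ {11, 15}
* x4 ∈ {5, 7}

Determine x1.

x5 must be 18 (only option left).
x2 and x4 between them cover only {5, 7} — a naked pair. Remove those values from x1.
So x1 = 26.

26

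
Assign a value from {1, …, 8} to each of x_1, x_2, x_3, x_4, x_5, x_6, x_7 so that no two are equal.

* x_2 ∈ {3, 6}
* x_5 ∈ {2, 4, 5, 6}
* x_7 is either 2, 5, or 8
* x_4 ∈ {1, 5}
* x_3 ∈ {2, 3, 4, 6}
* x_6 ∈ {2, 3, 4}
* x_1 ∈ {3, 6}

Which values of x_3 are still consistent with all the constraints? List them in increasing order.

The 7 variables together cover exactly {1, 2, 3, 4, 5, 6, 8} — 7 values for 7 variables — and 1 appears only in x_4's list, so x_4 = 1.
The 6 still-open variables draw from only 6 values {2, 3, 4, 5, 6, 8}, so each is used; only x_7 can be 8, hence x_7 = 8.
The 5 still-open variables draw from only 5 values {2, 3, 4, 5, 6}, so each is used; only x_5 can be 5, hence x_5 = 5.
x_1 and x_2 between them cover only {3, 6} — a naked pair. Remove those values from x_3, x_6.
No further eliminations apply; x_3 can still be any of 2, 4.

2, 4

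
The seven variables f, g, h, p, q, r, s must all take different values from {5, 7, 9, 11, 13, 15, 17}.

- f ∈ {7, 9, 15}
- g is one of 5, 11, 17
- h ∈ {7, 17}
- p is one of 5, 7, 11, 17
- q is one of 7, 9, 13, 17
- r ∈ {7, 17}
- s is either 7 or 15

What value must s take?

The 7 variables draw from only 7 values {5, 7, 9, 11, 13, 15, 17}, so each is used; only q can be 13, hence q = 13.
The 6 still-open variables draw from only 6 values {5, 7, 9, 11, 15, 17}, so each is used; only f can be 9, hence f = 9.
Among the 5 still-open variables, 15 fits only s (and all 5 values in {5, 7, 11, 15, 17} must be used), so s = 15.

15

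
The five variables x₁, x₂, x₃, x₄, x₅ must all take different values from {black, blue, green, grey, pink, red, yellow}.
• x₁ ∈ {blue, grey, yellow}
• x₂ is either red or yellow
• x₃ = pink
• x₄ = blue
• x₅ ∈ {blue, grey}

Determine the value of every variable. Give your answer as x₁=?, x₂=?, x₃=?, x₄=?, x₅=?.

x₃ must be pink (only option left).
x₄ has just one choice, so x₄ = blue. Eliminate blue elsewhere: x₁, x₅.
x₅ must be grey (only option left). Strike grey from x₁.
That leaves x₁ = yellow. Eliminate yellow elsewhere: x₂.
x₂ must be red (only option left).

x₁=yellow, x₂=red, x₃=pink, x₄=blue, x₅=grey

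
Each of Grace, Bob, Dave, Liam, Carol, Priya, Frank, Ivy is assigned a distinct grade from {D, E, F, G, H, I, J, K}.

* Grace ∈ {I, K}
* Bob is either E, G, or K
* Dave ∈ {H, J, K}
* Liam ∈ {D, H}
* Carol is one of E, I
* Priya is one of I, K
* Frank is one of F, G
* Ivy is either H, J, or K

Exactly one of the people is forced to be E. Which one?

The 8 variables draw from only 8 values {D, E, F, G, H, I, J, K}, so each is used; only Liam can be D, hence Liam = D.
The 7 still-open variables draw from only 7 values {E, F, G, H, I, J, K}, so each is used; only Frank can be F, hence Frank = F.
The 6 still-open variables together cover exactly {E, G, H, I, J, K} — 6 values for 6 variables — and G appears only in Bob's list, so Bob = G.
Among the 5 still-open variables, E fits only Carol (and all 5 values in {E, H, I, J, K} must be used), so Carol = E.

Carol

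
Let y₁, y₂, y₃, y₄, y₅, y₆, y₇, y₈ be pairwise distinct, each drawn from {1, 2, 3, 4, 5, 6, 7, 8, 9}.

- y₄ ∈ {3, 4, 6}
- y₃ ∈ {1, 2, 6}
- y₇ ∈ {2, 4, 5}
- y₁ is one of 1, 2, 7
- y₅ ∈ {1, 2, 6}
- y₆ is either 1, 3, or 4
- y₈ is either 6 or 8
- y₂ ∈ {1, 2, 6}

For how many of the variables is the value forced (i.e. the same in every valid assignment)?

3

The 8 variables together cover exactly {1, 2, 3, 4, 5, 6, 7, 8} — 8 values for 8 variables — and 5 appears only in y₇'s list, so y₇ = 5.
The 7 still-open variables together cover exactly {1, 2, 3, 4, 6, 7, 8} — 7 values for 7 variables — and 7 appears only in y₁'s list, so y₁ = 7.
The 6 still-open variables draw from only 6 values {1, 2, 3, 4, 6, 8}, so each is used; only y₈ can be 8, hence y₈ = 8.
y₂, y₃, y₅ between them cover only {1, 2, 6} — a naked triple. Remove those values from y₄, y₆.
Determined: y₁=7, y₇=5, y₈=8. The other variables each still have more than one consistent value. That makes 3.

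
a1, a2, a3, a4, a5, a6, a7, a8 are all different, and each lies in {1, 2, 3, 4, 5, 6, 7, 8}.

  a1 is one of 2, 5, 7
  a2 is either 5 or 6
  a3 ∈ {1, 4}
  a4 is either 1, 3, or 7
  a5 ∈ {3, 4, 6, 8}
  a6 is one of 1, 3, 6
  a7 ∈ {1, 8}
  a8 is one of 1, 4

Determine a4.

7

The 8 variables draw from only 8 values {1, 2, 3, 4, 5, 6, 7, 8}, so each is used; only a1 can be 2, hence a1 = 2.
The 7 still-open variables together cover exactly {1, 3, 4, 5, 6, 7, 8} — 7 values for 7 variables — and 5 appears only in a2's list, so a2 = 5.
The 6 still-open variables draw from only 6 values {1, 3, 4, 6, 7, 8}, so each is used; only a4 can be 7, hence a4 = 7.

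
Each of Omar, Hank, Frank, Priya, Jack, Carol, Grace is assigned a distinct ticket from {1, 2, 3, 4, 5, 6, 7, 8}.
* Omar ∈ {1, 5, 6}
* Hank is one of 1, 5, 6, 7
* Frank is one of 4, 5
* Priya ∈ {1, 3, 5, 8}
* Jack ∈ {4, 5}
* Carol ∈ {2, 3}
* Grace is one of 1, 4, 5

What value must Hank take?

7

The 2 variables Frank and Jack are confined to {4, 5}, which locks those values in; drop them from Omar, Hank, Priya, Grace.
Grace has just one choice, so Grace = 1. So Omar, Hank, Priya can't be 1.
Omar must be 6 (only option left). So Hank can't be 6.
So Hank = 7.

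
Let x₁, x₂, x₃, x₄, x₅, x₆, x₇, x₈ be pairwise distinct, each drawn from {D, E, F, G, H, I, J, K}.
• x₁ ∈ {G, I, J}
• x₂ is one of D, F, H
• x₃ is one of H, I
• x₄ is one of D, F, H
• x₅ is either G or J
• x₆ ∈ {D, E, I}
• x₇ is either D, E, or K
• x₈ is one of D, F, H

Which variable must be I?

x₃

Among the 8 variables, K fits only x₇ (and all 8 values in {D, E, F, G, H, I, J, K} must be used), so x₇ = K.
The 7 still-open variables draw from only 7 values {D, E, F, G, H, I, J}, so each is used; only x₆ can be E, hence x₆ = E.
x₂, x₄, x₈ share exactly the 3 values {D, F, H}; by pigeonhole those values go to them, so strike D, F, H from x₃.
So I goes to x₃.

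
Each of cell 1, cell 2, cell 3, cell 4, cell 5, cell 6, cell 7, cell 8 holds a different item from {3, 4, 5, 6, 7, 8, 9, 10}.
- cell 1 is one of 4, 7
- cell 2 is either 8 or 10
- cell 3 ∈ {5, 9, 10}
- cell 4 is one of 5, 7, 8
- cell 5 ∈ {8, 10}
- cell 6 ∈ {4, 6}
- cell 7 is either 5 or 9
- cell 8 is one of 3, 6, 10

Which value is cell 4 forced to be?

7

The 8 variables draw from only 8 values {3, 4, 5, 6, 7, 8, 9, 10}, so each is used; only cell 8 can be 3, hence cell 8 = 3.
The 7 still-open variables draw from only 7 values {4, 5, 6, 7, 8, 9, 10}, so each is used; only cell 6 can be 6, hence cell 6 = 6.
The 6 still-open variables together cover exactly {4, 5, 7, 8, 9, 10} — 6 values for 6 variables — and 4 appears only in cell 1's list, so cell 1 = 4.
The 5 still-open variables together cover exactly {5, 7, 8, 9, 10} — 5 values for 5 variables — and 7 appears only in cell 4's list, so cell 4 = 7.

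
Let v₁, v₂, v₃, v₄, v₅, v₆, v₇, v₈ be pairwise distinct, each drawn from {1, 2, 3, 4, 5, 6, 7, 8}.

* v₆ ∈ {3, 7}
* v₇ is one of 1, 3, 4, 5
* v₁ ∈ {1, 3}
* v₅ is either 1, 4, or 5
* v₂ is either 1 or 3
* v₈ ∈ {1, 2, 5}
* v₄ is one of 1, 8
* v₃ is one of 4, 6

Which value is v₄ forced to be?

The 8 variables together cover exactly {1, 2, 3, 4, 5, 6, 7, 8} — 8 values for 8 variables — and 2 appears only in v₈'s list, so v₈ = 2.
The 7 still-open variables together cover exactly {1, 3, 4, 5, 6, 7, 8} — 7 values for 7 variables — and 6 appears only in v₃'s list, so v₃ = 6.
The 6 still-open variables draw from only 6 values {1, 3, 4, 5, 7, 8}, so each is used; only v₆ can be 7, hence v₆ = 7.
Among the 5 still-open variables, 8 fits only v₄ (and all 5 values in {1, 3, 4, 5, 8} must be used), so v₄ = 8.

8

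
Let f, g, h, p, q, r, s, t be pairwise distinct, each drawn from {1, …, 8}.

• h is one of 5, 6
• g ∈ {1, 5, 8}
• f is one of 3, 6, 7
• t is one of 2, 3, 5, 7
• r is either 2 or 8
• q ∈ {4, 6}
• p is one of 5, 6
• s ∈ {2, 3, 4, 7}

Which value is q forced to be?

4

The 8 variables draw from only 8 values {1, 2, 3, 4, 5, 6, 7, 8}, so each is used; only g can be 1, hence g = 1.
Among the 7 still-open variables, 8 fits only r (and all 7 values in {2, 3, 4, 5, 6, 7, 8} must be used), so r = 8.
h and p share exactly the 2 values {5, 6}; by pigeonhole those values go to them, so strike 5, 6 from f, q, t.
So q = 4.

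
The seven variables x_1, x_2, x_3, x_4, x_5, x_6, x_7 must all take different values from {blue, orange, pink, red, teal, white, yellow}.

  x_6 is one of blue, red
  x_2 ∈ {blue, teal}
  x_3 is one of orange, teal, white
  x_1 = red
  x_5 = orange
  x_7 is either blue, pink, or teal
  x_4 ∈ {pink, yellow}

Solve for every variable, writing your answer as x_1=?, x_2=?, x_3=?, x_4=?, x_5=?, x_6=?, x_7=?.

x_1's domain is down to {red}, so x_1 = red. Strike red from x_6.
x_5 has just one choice, so x_5 = orange. Eliminate orange elsewhere: x_3.
That leaves x_6 = blue. So x_2, x_7 can't be blue.
x_2 has just one choice, so x_2 = teal. Remove teal from x_3, x_7.
x_3 has just one choice, so x_3 = white.
x_7's domain is down to {pink}, so x_7 = pink. Eliminate pink elsewhere: x_4.
x_4 has just one choice, so x_4 = yellow.

x_1=red, x_2=teal, x_3=white, x_4=yellow, x_5=orange, x_6=blue, x_7=pink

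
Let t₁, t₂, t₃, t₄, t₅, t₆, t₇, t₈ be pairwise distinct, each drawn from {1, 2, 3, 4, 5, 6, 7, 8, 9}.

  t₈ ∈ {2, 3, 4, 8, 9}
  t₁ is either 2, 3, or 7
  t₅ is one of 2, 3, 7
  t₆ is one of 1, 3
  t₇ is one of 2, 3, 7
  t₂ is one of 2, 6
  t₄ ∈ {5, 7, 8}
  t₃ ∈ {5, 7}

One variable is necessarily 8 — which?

t₄

t₁, t₅, t₇ between them cover only {2, 3, 7} — a naked triple. Remove those values from t₂, t₃, t₄, t₆, t₈.
t₂ must be 6 (only option left).
t₃'s domain is down to {5}, so t₃ = 5. So t₄ can't be 5.
So 8 goes to t₄.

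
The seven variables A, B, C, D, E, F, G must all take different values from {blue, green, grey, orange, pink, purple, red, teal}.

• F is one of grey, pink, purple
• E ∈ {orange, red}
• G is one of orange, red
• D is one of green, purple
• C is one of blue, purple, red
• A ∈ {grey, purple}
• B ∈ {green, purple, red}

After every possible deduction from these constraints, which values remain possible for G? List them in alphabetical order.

The 7 variables together cover exactly {blue, green, grey, orange, pink, purple, red} — 7 values for 7 variables — and blue appears only in C's list, so C = blue.
Among the 6 still-open variables, pink fits only F (and all 6 values in {green, grey, orange, pink, purple, red} must be used), so F = pink.
The 5 still-open variables draw from only 5 values {green, grey, orange, purple, red}, so each is used; only A can be grey, hence A = grey.
E and G between them cover only {orange, red} — a naked pair. Remove those values from B.
No further eliminations apply; G can still be any of orange, red.

orange, red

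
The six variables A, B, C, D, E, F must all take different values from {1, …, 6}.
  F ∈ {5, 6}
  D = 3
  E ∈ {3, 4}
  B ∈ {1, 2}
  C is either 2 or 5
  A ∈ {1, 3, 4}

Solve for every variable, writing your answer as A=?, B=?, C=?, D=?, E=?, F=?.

A=1, B=2, C=5, D=3, E=4, F=6

D has just one choice, so D = 3. Eliminate 3 elsewhere: A, E.
That leaves E = 4. Strike 4 from A.
A has just one choice, so A = 1. Strike 1 from B.
B's domain is down to {2}, so B = 2. Strike 2 from C.
C's domain is down to {5}, so C = 5. Remove 5 from F.
F's domain is down to {6}, so F = 6.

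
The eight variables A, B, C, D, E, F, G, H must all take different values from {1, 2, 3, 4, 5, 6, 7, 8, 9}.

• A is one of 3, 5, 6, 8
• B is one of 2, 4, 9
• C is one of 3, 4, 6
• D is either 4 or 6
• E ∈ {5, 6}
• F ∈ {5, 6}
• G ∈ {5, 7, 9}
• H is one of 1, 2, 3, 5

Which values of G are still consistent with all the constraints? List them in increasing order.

7, 9

E and F share exactly the 2 values {5, 6}; by pigeonhole those values go to them, so strike 5, 6 from A, C, D, G, H.
D has just one choice, so D = 4. Eliminate 4 elsewhere: B, C.
That leaves C = 3. Strike 3 from A, H.
A's domain is down to {8}, so A = 8.
No further eliminations apply; G can still be any of 7, 9.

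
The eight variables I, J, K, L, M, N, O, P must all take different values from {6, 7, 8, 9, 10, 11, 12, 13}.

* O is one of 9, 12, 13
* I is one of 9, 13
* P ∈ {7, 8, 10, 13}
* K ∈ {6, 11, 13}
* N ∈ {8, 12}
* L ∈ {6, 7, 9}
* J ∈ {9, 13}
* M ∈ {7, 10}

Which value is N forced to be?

Among the 8 variables, 11 fits only K (and all 8 values in {6, 7, 8, 9, 10, 11, 12, 13} must be used), so K = 11.
The 7 still-open variables together cover exactly {6, 7, 8, 9, 10, 12, 13} — 7 values for 7 variables — and 6 appears only in L's list, so L = 6.
The 2 variables I and J are confined to {9, 13}, which locks those values in; drop them from O, P.
O must be 12 (only option left). Strike 12 from N.
So N = 8.

8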